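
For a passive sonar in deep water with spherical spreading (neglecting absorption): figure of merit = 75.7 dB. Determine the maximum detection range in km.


At max range FOM = TL, so 20*log10(R) = 75.7
R = 10^(75.7/20) = 6095.37 m = 6.1 km

6.1 km


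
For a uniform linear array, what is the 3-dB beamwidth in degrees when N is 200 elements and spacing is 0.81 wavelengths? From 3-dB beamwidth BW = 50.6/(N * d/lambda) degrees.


0.31 deg


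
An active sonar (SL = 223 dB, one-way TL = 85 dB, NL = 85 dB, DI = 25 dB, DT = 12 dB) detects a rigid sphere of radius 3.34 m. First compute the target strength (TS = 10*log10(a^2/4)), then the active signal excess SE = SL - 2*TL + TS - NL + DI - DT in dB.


Step 1: TS = 10*log10(3.34^2/4) = 4.45 dB
Step 2: SE = SL - 2*TL + TS - NL + DI - DT = 223 - 2*85 + (4.45) - 85 + 25 - 12 = -14.55

-14.55 dB


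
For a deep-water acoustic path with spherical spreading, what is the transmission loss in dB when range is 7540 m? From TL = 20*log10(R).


TL = 20*log10(7540) = 77.55

77.55 dB


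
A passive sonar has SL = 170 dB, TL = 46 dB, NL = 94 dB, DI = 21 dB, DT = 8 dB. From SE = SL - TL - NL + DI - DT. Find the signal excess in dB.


SE = SL - TL - NL + DI - DT = 170 - 46 - 94 + 21 - 8 = 43

43 dB


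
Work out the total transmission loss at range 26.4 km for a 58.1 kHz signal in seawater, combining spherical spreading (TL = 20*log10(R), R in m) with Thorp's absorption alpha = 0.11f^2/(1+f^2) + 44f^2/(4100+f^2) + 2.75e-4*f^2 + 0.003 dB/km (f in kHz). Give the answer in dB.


640.44 dB


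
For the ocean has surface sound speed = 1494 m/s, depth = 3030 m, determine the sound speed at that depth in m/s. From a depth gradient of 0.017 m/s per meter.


1545.51 m/s


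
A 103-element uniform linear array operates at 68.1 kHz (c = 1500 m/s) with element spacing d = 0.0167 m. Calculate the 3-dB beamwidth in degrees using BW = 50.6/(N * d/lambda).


0.65 deg


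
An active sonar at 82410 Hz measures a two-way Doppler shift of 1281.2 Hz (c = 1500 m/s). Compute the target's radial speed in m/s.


From fd = 2*f*v/c, v = c*fd/(2*f) = 1500 * 1281.2 / (2*82410) = 11.66

11.66 m/s


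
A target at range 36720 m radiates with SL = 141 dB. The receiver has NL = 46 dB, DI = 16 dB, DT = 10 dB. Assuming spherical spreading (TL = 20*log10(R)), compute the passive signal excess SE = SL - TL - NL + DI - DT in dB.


Step 1: TL = 20*log10(36720) = 91.3 dB
Step 2: SE = 141 - 91.3 - 46 + 16 - 10 = 9.7

9.7 dB


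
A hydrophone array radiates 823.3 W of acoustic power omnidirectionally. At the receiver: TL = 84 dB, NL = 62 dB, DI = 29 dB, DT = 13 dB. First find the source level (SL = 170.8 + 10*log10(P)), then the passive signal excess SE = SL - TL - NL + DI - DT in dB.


Step 1: SL = 170.8 + 10*log10(823.3) = 199.96 dB
Step 2: SE = SL - TL - NL + DI - DT = 199.96 - 84 - 62 + 29 - 13 = 69.96

69.96 dB


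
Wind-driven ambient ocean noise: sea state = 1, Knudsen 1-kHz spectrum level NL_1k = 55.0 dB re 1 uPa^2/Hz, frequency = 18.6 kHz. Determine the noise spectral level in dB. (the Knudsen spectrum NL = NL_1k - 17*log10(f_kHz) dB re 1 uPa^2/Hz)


33.42 dB


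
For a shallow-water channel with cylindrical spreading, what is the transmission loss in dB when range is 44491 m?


TL = 10*log10(44491) = 46.48

46.48 dB


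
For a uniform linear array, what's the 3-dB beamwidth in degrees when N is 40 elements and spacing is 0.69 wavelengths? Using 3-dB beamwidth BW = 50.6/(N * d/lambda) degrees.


1.83 deg


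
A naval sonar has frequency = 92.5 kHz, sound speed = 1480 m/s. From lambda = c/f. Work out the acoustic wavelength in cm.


lambda = c/f = 1480 / 92500 = 0.016 m = 1.6 cm

1.6 cm


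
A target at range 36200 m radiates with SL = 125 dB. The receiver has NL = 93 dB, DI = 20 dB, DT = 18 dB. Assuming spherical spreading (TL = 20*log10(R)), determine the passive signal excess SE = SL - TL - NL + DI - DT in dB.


Step 1: TL = 20*log10(36200) = 91.17 dB
Step 2: SE = 125 - 91.17 - 93 + 20 - 18 = -57.17

-57.17 dB


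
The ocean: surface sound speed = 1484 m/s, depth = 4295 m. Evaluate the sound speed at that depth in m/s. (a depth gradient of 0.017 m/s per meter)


c = 1484 + 0.017 * 4295 = 1557.015

1557.015 m/s


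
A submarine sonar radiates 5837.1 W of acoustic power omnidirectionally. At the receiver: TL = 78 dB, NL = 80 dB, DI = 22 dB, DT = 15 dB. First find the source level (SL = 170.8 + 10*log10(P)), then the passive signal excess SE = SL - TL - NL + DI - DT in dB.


Step 1: SL = 170.8 + 10*log10(5837.1) = 208.46 dB
Step 2: SE = SL - TL - NL + DI - DT = 208.46 - 78 - 80 + 22 - 15 = 57.46

57.46 dB


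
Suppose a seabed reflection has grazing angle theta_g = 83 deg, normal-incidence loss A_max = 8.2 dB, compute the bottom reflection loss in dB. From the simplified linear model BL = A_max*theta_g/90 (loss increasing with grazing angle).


BL = A_max * theta_g / 90 = 8.2 * 83 / 90 = 7.56

7.56 dB


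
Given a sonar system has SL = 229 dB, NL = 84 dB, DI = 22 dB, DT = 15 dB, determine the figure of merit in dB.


152 dB


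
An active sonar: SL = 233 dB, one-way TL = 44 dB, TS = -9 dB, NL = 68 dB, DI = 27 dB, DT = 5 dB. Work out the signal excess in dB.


SE = SL - 2*TL + TS - NL + DI - DT = 233 - 2*44 + (-9) - 68 + 27 - 5 = 90

90 dB


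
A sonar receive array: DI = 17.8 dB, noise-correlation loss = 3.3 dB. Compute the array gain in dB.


14.5 dB


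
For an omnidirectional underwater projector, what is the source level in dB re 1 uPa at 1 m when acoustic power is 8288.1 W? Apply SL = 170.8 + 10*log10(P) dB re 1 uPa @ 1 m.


SL = 170.8 + 10*log10(8288.1) = 170.8 + 39.18 = 209.98

209.98 dB


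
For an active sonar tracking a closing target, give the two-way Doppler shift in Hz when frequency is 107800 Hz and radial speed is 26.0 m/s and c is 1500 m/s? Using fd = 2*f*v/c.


fd = 2*f*v/c = 2 * 107800 * 26.0 / 1500 = 3737.07

3737.07 Hz


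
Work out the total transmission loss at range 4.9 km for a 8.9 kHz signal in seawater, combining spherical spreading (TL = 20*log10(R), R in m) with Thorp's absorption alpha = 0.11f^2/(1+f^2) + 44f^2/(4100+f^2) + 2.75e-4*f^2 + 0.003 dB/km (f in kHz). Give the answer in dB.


78.54 dB


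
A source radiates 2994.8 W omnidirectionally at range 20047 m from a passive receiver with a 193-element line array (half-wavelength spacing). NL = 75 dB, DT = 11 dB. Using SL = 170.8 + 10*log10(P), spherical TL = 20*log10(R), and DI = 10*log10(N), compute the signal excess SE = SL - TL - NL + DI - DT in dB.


Step 1: SL = 170.8 + 10*log10(2994.8) = 205.56 dB
Step 2: TL = 20*log10(20047) = 86.04 dB
Step 3: DI = 10*log10(193) = 22.86 dB
Step 4: SE = SL - TL - NL + DI - DT = 205.56 - 86.04 - 75 + 22.86 - 11 = 56.38

56.38 dB


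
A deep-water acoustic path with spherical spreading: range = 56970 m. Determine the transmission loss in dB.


TL = 20*log10(56970) = 95.11

95.11 dB


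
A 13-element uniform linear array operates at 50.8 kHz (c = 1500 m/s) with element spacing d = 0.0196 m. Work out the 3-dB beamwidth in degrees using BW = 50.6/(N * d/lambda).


Step 1: lambda = 1500/50800 = 0.02953 m
Step 2: d/lambda = 0.0196/0.02953 = 0.6637
Step 3: BW = 50.6/(N * d/lambda) = 50.6/(13 * 0.6637) = 5.86

5.86 deg


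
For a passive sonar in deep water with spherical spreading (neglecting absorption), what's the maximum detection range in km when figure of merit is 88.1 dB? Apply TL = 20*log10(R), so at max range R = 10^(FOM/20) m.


At max range FOM = TL, so 20*log10(R) = 88.1
R = 10^(88.1/20) = 25409.73 m = 25.41 km

25.41 km


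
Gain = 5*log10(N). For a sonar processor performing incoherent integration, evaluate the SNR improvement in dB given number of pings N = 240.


11.9 dB


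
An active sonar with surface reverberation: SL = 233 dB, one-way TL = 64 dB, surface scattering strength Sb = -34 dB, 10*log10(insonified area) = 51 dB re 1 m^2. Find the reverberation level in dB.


RL = SL - 2*TL + Sb + 10*log10(A) = 233 - 2*64 + (-34) + 51 = 122

122 dB


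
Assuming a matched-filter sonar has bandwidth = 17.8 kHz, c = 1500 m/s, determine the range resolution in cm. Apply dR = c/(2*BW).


dR = c/(2*BW) = 1500 / (2 * 17.8e3) = 0.0421 m = 4.21 cm

4.21 cm


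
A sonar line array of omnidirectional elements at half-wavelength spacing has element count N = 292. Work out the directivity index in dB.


24.65 dB


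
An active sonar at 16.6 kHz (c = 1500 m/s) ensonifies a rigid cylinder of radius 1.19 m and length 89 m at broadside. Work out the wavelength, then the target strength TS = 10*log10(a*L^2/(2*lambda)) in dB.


Step 1: lambda = c/f = 1500/16600 = 0.09036 m
Step 2: TS = 10*log10(a*L^2/(2*lambda)) = 10*log10(1.19*89^2/(2*0.09036)) = 47.17

47.17 dB


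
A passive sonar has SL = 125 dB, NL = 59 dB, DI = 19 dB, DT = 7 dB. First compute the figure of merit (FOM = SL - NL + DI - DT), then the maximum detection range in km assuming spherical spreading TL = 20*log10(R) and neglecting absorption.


Step 1: FOM = SL - NL + DI - DT = 125 - 59 + 19 - 7 = 78 dB
Step 2: at max range FOM = TL = 20*log10(R), so R = 10^(78/20) = 7943.28 m = 7.94 km

7.94 km


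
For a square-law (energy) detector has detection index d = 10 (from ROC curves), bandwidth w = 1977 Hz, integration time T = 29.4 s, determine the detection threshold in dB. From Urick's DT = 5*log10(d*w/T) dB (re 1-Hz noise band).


DT = 5*log10(d*w/T) = 5*log10(10 * 1977 / 29.4) = 5*log10(672.45) = 14.14

14.14 dB


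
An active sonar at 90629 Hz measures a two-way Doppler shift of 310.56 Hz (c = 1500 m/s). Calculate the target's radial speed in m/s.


From fd = 2*f*v/c, v = c*fd/(2*f) = 1500 * 310.56 / (2*90629) = 2.57

2.57 m/s


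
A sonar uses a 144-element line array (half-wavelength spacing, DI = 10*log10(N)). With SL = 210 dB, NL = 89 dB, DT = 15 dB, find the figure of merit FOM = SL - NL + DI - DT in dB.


Step 1: DI = 10*log10(144) = 21.58 dB
Step 2: FOM = SL - NL + DI - DT = 210 - 89 + 21.58 - 15 = 127.58

127.58 dB


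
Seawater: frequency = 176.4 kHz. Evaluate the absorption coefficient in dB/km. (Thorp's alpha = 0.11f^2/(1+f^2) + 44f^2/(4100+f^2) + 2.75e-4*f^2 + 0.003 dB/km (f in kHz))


f^2 = 31116.96
alpha = 0.11*31116.96/(1+31116.96) + 44*31116.96/(4100+31116.96) + 2.75e-4*31116.96 + 0.003 = 47.548

47.548 dB/km


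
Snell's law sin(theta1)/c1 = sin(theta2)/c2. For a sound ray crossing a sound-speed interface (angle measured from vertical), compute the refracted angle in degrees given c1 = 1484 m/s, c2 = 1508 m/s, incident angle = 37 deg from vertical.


37.7 deg


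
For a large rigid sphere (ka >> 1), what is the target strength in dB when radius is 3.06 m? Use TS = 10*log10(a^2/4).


TS = 10*log10(3.06^2 / 4) = 10*log10(2.3409) = 3.69

3.69 dB


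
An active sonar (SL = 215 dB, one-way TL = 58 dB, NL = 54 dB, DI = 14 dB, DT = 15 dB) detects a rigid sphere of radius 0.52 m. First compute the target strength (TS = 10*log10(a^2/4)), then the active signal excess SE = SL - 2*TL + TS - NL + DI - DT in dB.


Step 1: TS = 10*log10(0.52^2/4) = -11.7 dB
Step 2: SE = SL - 2*TL + TS - NL + DI - DT = 215 - 2*58 + (-11.7) - 54 + 14 - 15 = 32.3

32.3 dB


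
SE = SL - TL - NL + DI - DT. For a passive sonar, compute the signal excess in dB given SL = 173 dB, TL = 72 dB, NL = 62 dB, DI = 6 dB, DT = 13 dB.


32 dB


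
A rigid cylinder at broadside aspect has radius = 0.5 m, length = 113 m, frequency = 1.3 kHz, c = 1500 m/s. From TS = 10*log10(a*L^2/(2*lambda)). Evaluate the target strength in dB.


34.42 dB


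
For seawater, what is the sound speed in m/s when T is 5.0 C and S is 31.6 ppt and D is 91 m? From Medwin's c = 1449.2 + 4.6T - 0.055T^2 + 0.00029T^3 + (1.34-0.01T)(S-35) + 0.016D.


c = 1449.2 + 4.6*5.0 - 0.055*5.0^2 + 0.00029*5.0^3 + (1.34 - 0.01*5.0)*(31.6 - 35) + 0.016*91 = 1467.93

1467.93 m/s


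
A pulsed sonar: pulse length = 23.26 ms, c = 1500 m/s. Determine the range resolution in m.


17.445 m


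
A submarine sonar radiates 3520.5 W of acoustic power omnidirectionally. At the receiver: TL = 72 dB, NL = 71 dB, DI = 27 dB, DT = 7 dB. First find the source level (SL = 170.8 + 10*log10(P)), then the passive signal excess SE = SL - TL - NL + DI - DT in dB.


Step 1: SL = 170.8 + 10*log10(3520.5) = 206.27 dB
Step 2: SE = SL - TL - NL + DI - DT = 206.27 - 72 - 71 + 27 - 7 = 83.27

83.27 dB


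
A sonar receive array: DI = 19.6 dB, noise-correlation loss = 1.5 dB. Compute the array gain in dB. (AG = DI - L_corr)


AG = DI - L_corr = 19.6 - 1.5 = 18.1

18.1 dB


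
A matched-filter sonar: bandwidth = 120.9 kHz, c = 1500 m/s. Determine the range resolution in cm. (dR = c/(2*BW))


dR = c/(2*BW) = 1500 / (2 * 120.9e3) = 0.0062 m = 0.62 cm

0.62 cm


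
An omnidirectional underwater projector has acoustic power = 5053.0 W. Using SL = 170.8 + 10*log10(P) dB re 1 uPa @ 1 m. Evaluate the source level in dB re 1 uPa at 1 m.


SL = 170.8 + 10*log10(5053.0) = 170.8 + 37.04 = 207.84

207.84 dB


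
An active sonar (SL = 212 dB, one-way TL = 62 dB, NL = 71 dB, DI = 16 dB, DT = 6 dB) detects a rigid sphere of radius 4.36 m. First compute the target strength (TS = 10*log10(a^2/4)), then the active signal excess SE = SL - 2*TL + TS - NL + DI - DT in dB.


Step 1: TS = 10*log10(4.36^2/4) = 6.77 dB
Step 2: SE = SL - 2*TL + TS - NL + DI - DT = 212 - 2*62 + (6.77) - 71 + 16 - 6 = 33.77

33.77 dB


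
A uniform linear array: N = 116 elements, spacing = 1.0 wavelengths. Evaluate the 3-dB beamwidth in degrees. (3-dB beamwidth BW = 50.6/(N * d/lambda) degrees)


0.44 deg


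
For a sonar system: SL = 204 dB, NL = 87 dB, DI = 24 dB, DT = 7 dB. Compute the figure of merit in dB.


FOM = SL - NL + DI - DT = 204 - 87 + 24 - 7 = 134

134 dB


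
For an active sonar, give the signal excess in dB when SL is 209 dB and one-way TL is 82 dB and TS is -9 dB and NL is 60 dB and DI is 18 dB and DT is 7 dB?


SE = SL - 2*TL + TS - NL + DI - DT = 209 - 2*82 + (-9) - 60 + 18 - 7 = -13

-13 dB


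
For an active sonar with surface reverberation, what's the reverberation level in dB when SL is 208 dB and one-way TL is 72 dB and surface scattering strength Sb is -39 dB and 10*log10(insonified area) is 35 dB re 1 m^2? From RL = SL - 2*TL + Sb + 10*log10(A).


60 dB


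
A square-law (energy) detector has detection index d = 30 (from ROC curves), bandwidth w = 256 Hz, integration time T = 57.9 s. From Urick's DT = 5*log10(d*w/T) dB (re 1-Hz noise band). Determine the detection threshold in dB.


DT = 5*log10(d*w/T) = 5*log10(30 * 256 / 57.9) = 5*log10(132.64) = 10.61

10.61 dB


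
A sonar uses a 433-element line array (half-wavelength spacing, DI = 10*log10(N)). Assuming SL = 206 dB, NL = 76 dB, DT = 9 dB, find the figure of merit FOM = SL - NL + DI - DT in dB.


Step 1: DI = 10*log10(433) = 26.36 dB
Step 2: FOM = SL - NL + DI - DT = 206 - 76 + 26.36 - 9 = 147.36

147.36 dB


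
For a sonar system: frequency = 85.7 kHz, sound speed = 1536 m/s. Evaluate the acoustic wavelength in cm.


1.79 cm


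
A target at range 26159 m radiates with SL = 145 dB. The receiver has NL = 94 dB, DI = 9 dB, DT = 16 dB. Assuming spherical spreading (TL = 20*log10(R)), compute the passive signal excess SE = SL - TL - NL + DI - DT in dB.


Step 1: TL = 20*log10(26159) = 88.35 dB
Step 2: SE = 145 - 88.35 - 94 + 9 - 16 = -44.35

-44.35 dB


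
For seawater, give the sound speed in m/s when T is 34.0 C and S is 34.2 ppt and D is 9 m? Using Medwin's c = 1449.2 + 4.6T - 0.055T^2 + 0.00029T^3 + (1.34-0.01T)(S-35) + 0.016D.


c = 1449.2 + 4.6*34.0 - 0.055*34.0^2 + 0.00029*34.0^3 + (1.34 - 0.01*34.0)*(34.2 - 35) + 0.016*9 = 1552.76

1552.76 m/s


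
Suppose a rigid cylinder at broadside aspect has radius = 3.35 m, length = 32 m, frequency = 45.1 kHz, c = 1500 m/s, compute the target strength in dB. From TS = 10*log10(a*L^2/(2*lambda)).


lambda = 1500/45100 = 0.03326 m
TS = 10*log10(3.35*32^2/(2*0.03326)) = 47.12

47.12 dB


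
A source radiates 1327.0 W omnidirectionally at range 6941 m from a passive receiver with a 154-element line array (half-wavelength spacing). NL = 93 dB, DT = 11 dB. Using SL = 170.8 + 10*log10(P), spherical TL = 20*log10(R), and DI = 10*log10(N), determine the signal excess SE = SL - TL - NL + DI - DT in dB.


43.08 dB


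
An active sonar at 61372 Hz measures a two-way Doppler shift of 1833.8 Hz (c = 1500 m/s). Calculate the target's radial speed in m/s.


From fd = 2*f*v/c, v = c*fd/(2*f) = 1500 * 1833.8 / (2*61372) = 22.41

22.41 m/s


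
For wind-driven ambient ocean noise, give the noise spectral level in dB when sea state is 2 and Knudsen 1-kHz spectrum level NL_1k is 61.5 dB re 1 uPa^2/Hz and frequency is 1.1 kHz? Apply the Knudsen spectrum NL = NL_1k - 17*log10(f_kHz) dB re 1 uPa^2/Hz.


NL = NL_1k - 17*log10(f_kHz) = 61.5 - 17*log10(1.1) = 61.5 - (0.7) = 60.8

60.8 dB


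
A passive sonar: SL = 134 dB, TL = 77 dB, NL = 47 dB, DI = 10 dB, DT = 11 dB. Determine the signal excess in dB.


SE = SL - TL - NL + DI - DT = 134 - 77 - 47 + 10 - 11 = 9

9 dB


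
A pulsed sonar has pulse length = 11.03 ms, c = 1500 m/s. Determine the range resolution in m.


dR = c*tau/2 = 1500 * 11.03e-3 / 2 = 8.2725

8.2725 m


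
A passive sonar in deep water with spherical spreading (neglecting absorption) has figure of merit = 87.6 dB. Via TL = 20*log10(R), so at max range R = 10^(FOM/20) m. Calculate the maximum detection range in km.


At max range FOM = TL, so 20*log10(R) = 87.6
R = 10^(87.6/20) = 23988.33 m = 23.99 km

23.99 km


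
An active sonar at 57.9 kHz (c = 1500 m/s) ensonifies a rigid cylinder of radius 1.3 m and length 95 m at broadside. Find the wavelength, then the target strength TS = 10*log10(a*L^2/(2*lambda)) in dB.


Step 1: lambda = c/f = 1500/57900 = 0.02591 m
Step 2: TS = 10*log10(a*L^2/(2*lambda)) = 10*log10(1.3*95^2/(2*0.02591)) = 53.55

53.55 dB


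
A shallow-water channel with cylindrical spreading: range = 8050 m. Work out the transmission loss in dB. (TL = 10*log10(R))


39.06 dB


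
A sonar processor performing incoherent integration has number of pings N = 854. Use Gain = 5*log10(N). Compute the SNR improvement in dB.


Gain = 5*log10(854) = 14.66

14.66 dB


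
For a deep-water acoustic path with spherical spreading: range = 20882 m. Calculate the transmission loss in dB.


TL = 20*log10(20882) = 86.4

86.4 dB


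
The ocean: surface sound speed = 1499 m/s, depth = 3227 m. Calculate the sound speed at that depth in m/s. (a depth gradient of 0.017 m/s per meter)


c = 1499 + 0.017 * 3227 = 1553.859

1553.859 m/s


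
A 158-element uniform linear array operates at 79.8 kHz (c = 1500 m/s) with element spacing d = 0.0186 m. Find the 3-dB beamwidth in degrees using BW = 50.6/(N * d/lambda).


Step 1: lambda = 1500/79800 = 0.0188 m
Step 2: d/lambda = 0.0186/0.0188 = 0.9894
Step 3: BW = 50.6/(N * d/lambda) = 50.6/(158 * 0.9894) = 0.32

0.32 deg


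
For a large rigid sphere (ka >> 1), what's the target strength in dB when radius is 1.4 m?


TS = 10*log10(1.4^2 / 4) = 10*log10(0.49) = -3.1

-3.1 dB


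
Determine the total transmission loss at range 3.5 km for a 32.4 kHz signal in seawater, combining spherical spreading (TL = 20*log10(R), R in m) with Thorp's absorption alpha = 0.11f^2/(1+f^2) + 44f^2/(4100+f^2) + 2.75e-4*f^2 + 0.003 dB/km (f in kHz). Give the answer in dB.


Step 1 (Thorp): alpha = 0.11*1049.76/(1+1049.76) + 44*1049.76/(4100+1049.76) + 2.75e-4*1049.76 + 0.003 = 9.3708 dB/km
Step 2: TL_spread = 20*log10(3500) = 70.88 dB
Step 3: TL_abs = alpha*R = 9.3708 * 3.5 = 32.8 dB
Step 4: TL_total = 70.88 + 32.8 = 103.68

103.68 dB


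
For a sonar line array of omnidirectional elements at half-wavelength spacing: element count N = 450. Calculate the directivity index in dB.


26.53 dB


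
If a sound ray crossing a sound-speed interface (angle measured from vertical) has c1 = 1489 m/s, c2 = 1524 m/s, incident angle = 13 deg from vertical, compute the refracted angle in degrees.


13.31 deg


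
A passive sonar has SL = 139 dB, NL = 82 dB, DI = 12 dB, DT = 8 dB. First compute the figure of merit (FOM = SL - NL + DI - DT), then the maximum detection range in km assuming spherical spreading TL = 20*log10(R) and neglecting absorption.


Step 1: FOM = SL - NL + DI - DT = 139 - 82 + 12 - 8 = 61 dB
Step 2: at max range FOM = TL = 20*log10(R), so R = 10^(61/20) = 1122.02 m = 1.12 km

1.12 km


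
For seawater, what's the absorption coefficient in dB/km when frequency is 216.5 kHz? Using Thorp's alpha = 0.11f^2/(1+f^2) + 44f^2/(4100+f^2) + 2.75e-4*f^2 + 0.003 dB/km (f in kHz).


f^2 = 46872.25
alpha = 0.11*46872.25/(1+46872.25) + 44*46872.25/(4100+46872.25) + 2.75e-4*46872.25 + 0.003 = 53.464

53.464 dB/km


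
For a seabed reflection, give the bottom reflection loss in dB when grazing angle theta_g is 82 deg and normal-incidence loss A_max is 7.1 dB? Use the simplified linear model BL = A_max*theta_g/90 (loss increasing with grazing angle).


BL = A_max * theta_g / 90 = 7.1 * 82 / 90 = 6.47

6.47 dB


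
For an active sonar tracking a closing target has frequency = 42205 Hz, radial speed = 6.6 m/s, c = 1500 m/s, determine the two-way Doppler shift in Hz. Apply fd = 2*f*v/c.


fd = 2*f*v/c = 2 * 42205 * 6.6 / 1500 = 371.4

371.4 Hz


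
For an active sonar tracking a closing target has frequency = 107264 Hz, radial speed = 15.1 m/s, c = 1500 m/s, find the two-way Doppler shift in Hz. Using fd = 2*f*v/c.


fd = 2*f*v/c = 2 * 107264 * 15.1 / 1500 = 2159.58

2159.58 Hz


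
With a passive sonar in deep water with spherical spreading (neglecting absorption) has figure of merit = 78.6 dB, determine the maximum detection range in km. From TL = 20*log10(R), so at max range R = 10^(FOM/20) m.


At max range FOM = TL, so 20*log10(R) = 78.6
R = 10^(78.6/20) = 8511.38 m = 8.51 km

8.51 km


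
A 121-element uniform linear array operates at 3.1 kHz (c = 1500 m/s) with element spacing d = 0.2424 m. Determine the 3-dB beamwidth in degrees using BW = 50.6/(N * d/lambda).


Step 1: lambda = 1500/3100 = 0.48387 m
Step 2: d/lambda = 0.2424/0.48387 = 0.501
Step 3: BW = 50.6/(N * d/lambda) = 50.6/(121 * 0.501) = 0.83

0.83 deg


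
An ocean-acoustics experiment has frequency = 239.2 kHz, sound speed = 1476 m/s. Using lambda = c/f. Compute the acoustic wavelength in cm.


0.62 cm


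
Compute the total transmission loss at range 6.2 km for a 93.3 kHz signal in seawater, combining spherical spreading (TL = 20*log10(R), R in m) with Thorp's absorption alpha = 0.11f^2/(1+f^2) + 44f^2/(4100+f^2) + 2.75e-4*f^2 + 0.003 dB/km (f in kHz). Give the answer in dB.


Step 1 (Thorp): alpha = 0.11*8704.89/(1+8704.89) + 44*8704.89/(4100+8704.89) + 2.75e-4*8704.89 + 0.003 = 32.4185 dB/km
Step 2: TL_spread = 20*log10(6200) = 75.85 dB
Step 3: TL_abs = alpha*R = 32.4185 * 6.2 = 200.99 dB
Step 4: TL_total = 75.85 + 200.99 = 276.84

276.84 dB


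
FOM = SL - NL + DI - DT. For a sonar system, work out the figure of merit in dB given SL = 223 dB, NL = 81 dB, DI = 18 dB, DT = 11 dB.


FOM = SL - NL + DI - DT = 223 - 81 + 18 - 11 = 149

149 dB


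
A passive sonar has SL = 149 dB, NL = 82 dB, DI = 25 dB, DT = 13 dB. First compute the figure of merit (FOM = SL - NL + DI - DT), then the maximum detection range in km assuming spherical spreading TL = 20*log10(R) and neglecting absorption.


Step 1: FOM = SL - NL + DI - DT = 149 - 82 + 25 - 13 = 79 dB
Step 2: at max range FOM = TL = 20*log10(R), so R = 10^(79/20) = 8912.51 m = 8.91 km

8.91 km


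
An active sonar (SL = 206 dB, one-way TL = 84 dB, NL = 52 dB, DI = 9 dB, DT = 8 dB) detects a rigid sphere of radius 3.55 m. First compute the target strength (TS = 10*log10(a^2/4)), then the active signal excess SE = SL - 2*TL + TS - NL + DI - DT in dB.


Step 1: TS = 10*log10(3.55^2/4) = 4.98 dB
Step 2: SE = SL - 2*TL + TS - NL + DI - DT = 206 - 2*84 + (4.98) - 52 + 9 - 8 = -8.02

-8.02 dB


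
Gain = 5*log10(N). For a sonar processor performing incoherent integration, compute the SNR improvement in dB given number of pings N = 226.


Gain = 5*log10(226) = 11.77

11.77 dB


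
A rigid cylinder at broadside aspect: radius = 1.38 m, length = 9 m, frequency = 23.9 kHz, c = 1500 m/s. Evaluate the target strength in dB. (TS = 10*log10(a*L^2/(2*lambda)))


29.5 dB


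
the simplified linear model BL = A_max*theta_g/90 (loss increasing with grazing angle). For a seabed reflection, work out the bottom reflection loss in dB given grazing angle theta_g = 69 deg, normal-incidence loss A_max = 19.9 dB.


BL = A_max * theta_g / 90 = 19.9 * 69 / 90 = 15.26

15.26 dB


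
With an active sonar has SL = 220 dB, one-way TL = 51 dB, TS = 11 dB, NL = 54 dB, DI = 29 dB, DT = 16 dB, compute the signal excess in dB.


SE = SL - 2*TL + TS - NL + DI - DT = 220 - 2*51 + (11) - 54 + 29 - 16 = 88

88 dB


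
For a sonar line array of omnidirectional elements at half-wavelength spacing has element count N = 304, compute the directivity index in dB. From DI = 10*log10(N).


DI = 10*log10(304) = 24.83

24.83 dB


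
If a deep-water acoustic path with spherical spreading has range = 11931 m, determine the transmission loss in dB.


TL = 20*log10(11931) = 81.53

81.53 dB


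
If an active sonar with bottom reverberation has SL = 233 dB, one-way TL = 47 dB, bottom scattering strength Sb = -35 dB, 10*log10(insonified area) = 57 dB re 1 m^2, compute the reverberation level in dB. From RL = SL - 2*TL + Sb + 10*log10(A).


RL = SL - 2*TL + Sb + 10*log10(A) = 233 - 2*47 + (-35) + 57 = 161

161 dB


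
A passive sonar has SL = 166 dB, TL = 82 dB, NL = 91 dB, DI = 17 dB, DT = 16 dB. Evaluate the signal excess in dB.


SE = SL - TL - NL + DI - DT = 166 - 82 - 91 + 17 - 16 = -6

-6 dB


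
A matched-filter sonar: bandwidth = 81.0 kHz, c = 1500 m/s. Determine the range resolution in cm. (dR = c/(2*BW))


dR = c/(2*BW) = 1500 / (2 * 81.0e3) = 0.0093 m = 0.93 cm

0.93 cm


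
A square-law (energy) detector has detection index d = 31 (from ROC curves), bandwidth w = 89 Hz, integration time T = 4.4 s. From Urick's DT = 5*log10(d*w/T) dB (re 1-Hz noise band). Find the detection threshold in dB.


DT = 5*log10(d*w/T) = 5*log10(31 * 89 / 4.4) = 5*log10(627.05) = 13.99

13.99 dB


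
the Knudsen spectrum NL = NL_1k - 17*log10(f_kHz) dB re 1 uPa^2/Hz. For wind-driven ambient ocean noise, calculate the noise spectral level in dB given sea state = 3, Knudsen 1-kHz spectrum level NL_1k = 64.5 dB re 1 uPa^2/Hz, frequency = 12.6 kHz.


NL = NL_1k - 17*log10(f_kHz) = 64.5 - 17*log10(12.6) = 64.5 - (18.71) = 45.79

45.79 dB


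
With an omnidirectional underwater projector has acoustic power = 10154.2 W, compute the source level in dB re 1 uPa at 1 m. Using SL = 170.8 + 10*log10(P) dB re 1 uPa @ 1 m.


210.87 dB


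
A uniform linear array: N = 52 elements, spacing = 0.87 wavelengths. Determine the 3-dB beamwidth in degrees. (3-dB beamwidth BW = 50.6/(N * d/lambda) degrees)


BW = 50.6 / (52 * 0.87) = 50.6 / 45.24 = 1.12

1.12 deg


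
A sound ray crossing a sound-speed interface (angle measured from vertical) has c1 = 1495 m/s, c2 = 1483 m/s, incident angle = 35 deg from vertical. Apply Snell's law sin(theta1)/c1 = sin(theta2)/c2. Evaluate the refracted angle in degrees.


sin(theta2) = (c2/c1)*sin(theta1) = (1483/1495)*sin(35 deg) = 0.56897
theta2 = arcsin(0.56897) = 34.68

34.68 deg


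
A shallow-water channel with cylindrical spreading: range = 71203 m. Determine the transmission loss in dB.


TL = 10*log10(71203) = 48.52

48.52 dB


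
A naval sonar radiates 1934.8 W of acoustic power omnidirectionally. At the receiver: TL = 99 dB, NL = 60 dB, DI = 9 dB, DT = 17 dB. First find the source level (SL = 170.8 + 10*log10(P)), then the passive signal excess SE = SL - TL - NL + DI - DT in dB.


Step 1: SL = 170.8 + 10*log10(1934.8) = 203.67 dB
Step 2: SE = SL - TL - NL + DI - DT = 203.67 - 99 - 60 + 9 - 17 = 36.67

36.67 dB


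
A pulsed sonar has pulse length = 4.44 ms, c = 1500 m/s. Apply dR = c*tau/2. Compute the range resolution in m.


3.33 m


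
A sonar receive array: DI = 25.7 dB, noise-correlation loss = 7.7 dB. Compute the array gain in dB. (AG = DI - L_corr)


AG = DI - L_corr = 25.7 - 7.7 = 18.0

18.0 dB


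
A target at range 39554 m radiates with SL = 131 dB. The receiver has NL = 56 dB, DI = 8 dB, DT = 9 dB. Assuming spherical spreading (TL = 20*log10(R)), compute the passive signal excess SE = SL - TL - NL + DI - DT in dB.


-17.94 dB


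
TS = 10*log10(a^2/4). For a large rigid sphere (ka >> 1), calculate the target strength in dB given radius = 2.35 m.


1.4 dB


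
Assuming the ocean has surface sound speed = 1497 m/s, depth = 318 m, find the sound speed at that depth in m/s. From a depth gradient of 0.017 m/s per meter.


c = 1497 + 0.017 * 318 = 1502.406

1502.406 m/s


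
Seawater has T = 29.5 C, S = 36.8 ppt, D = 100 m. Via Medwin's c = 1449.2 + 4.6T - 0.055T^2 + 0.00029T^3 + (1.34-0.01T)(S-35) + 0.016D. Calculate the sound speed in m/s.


c = 1449.2 + 4.6*29.5 - 0.055*29.5^2 + 0.00029*29.5^3 + (1.34 - 0.01*29.5)*(36.8 - 35) + 0.016*100 = 1547.96

1547.96 m/s


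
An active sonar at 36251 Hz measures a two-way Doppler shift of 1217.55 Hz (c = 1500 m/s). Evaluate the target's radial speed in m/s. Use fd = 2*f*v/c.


25.19 m/s


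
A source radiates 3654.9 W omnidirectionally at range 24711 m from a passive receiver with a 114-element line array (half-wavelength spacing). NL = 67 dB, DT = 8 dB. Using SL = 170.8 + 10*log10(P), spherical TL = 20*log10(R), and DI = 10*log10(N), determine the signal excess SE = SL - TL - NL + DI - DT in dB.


Step 1: SL = 170.8 + 10*log10(3654.9) = 206.43 dB
Step 2: TL = 20*log10(24711) = 87.86 dB
Step 3: DI = 10*log10(114) = 20.57 dB
Step 4: SE = SL - TL - NL + DI - DT = 206.43 - 87.86 - 67 + 20.57 - 8 = 64.14

64.14 dB


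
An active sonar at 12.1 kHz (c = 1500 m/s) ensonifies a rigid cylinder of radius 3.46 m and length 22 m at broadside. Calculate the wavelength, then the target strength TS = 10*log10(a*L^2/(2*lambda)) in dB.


Step 1: lambda = c/f = 1500/12100 = 0.12397 m
Step 2: TS = 10*log10(a*L^2/(2*lambda)) = 10*log10(3.46*22^2/(2*0.12397)) = 38.3

38.3 dB


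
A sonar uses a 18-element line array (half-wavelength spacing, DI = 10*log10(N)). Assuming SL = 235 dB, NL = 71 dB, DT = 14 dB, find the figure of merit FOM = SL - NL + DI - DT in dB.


Step 1: DI = 10*log10(18) = 12.55 dB
Step 2: FOM = SL - NL + DI - DT = 235 - 71 + 12.55 - 14 = 162.55

162.55 dB


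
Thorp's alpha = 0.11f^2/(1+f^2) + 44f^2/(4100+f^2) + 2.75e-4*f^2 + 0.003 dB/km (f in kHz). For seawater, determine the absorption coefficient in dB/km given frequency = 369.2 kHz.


f^2 = 136308.64
alpha = 0.11*136308.64/(1+136308.64) + 44*136308.64/(4100+136308.64) + 2.75e-4*136308.64 + 0.003 = 80.313

80.313 dB/km


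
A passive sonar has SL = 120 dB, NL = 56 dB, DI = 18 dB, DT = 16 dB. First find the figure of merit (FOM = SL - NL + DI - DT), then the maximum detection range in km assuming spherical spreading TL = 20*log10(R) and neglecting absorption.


Step 1: FOM = SL - NL + DI - DT = 120 - 56 + 18 - 16 = 66 dB
Step 2: at max range FOM = TL = 20*log10(R), so R = 10^(66/20) = 1995.26 m = 2.0 km

2.0 km


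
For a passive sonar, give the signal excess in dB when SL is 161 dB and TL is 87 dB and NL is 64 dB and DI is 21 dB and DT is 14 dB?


SE = SL - TL - NL + DI - DT = 161 - 87 - 64 + 21 - 14 = 17

17 dB


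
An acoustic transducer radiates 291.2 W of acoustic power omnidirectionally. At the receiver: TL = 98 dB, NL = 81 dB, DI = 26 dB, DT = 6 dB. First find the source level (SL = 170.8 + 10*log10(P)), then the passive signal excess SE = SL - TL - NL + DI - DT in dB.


Step 1: SL = 170.8 + 10*log10(291.2) = 195.44 dB
Step 2: SE = SL - TL - NL + DI - DT = 195.44 - 98 - 81 + 26 - 6 = 36.44

36.44 dB


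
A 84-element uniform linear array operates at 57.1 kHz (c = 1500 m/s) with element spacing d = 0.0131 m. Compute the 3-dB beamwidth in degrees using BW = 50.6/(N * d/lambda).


1.21 deg


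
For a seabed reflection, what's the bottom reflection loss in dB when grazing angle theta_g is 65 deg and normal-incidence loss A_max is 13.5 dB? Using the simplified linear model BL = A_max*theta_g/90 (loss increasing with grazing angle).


BL = A_max * theta_g / 90 = 13.5 * 65 / 90 = 9.75

9.75 dB


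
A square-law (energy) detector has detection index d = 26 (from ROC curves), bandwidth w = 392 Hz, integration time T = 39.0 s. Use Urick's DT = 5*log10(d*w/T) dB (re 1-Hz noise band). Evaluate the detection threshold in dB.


DT = 5*log10(d*w/T) = 5*log10(26 * 392 / 39.0) = 5*log10(261.33) = 12.09

12.09 dB


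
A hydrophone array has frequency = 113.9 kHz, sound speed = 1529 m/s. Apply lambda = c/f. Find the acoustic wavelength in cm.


lambda = c/f = 1529 / 113900 = 0.0134 m = 1.34 cm

1.34 cm


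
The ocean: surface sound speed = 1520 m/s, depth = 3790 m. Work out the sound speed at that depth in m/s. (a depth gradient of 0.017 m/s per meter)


c = 1520 + 0.017 * 3790 = 1584.43

1584.43 m/s


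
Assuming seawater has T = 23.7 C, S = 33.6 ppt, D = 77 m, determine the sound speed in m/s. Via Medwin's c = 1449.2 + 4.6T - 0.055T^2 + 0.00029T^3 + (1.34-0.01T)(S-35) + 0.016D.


1530.88 m/s


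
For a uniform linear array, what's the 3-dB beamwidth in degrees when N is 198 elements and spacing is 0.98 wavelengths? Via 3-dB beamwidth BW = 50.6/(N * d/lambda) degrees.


BW = 50.6 / (198 * 0.98) = 50.6 / 194.04 = 0.26

0.26 deg


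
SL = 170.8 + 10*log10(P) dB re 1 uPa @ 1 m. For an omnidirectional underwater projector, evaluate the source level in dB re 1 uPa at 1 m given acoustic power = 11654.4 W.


SL = 170.8 + 10*log10(11654.4) = 170.8 + 40.66 = 211.46

211.46 dB


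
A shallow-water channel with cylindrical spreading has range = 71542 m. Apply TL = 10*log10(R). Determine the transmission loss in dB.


TL = 10*log10(71542) = 48.55

48.55 dB


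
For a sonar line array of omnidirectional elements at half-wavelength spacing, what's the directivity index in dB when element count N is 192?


22.83 dB


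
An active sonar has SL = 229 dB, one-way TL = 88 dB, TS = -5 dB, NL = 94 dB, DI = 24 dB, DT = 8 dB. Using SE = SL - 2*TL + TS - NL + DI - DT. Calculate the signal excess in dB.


SE = SL - 2*TL + TS - NL + DI - DT = 229 - 2*88 + (-5) - 94 + 24 - 8 = -30

-30 dB


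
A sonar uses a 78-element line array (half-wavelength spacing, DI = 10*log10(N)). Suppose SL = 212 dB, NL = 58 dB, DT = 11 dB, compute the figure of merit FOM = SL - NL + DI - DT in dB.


Step 1: DI = 10*log10(78) = 18.92 dB
Step 2: FOM = SL - NL + DI - DT = 212 - 58 + 18.92 - 11 = 161.92

161.92 dB


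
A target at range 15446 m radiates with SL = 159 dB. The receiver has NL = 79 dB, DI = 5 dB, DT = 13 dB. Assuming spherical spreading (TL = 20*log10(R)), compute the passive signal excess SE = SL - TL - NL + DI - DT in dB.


Step 1: TL = 20*log10(15446) = 83.78 dB
Step 2: SE = 159 - 83.78 - 79 + 5 - 13 = -11.78

-11.78 dB


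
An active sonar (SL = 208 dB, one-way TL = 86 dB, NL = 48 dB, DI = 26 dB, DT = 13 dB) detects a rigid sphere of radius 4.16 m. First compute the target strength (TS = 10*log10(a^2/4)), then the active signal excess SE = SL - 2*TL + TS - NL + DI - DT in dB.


Step 1: TS = 10*log10(4.16^2/4) = 6.36 dB
Step 2: SE = SL - 2*TL + TS - NL + DI - DT = 208 - 2*86 + (6.36) - 48 + 26 - 13 = 7.36

7.36 dB


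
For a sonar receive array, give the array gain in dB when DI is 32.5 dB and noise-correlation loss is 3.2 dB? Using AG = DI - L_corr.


29.3 dB


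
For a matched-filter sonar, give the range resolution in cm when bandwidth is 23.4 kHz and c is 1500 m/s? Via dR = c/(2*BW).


dR = c/(2*BW) = 1500 / (2 * 23.4e3) = 0.0321 m = 3.21 cm

3.21 cm


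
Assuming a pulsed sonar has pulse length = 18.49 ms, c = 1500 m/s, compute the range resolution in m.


13.8675 m


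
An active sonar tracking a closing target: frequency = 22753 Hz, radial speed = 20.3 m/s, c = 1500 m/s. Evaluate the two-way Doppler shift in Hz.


615.85 Hz


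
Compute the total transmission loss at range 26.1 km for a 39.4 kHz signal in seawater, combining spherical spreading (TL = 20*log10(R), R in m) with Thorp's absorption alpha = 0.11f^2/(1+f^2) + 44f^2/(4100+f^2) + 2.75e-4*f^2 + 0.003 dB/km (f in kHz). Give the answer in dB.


Step 1 (Thorp): alpha = 0.11*1552.36/(1+1552.36) + 44*1552.36/(4100+1552.36) + 2.75e-4*1552.36 + 0.003 = 12.624 dB/km
Step 2: TL_spread = 20*log10(26100) = 88.33 dB
Step 3: TL_abs = alpha*R = 12.624 * 26.1 = 329.49 dB
Step 4: TL_total = 88.33 + 329.49 = 417.82

417.82 dB


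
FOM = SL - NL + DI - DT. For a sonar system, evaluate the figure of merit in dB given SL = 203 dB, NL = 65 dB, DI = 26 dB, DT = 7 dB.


FOM = SL - NL + DI - DT = 203 - 65 + 26 - 7 = 157

157 dB


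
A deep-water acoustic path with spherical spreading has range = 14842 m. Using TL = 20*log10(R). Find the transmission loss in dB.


TL = 20*log10(14842) = 83.43

83.43 dB


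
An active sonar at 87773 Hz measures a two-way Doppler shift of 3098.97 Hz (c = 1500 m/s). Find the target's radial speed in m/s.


From fd = 2*f*v/c, v = c*fd/(2*f) = 1500 * 3098.97 / (2*87773) = 26.48

26.48 m/s


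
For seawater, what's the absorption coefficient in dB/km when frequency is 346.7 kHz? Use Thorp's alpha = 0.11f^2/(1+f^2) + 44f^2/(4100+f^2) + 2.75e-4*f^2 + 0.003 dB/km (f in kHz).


f^2 = 120200.89
alpha = 0.11*120200.89/(1+120200.89) + 44*120200.89/(4100+120200.89) + 2.75e-4*120200.89 + 0.003 = 75.717

75.717 dB/km


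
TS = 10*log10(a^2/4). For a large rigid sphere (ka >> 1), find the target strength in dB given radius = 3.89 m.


TS = 10*log10(3.89^2 / 4) = 10*log10(3.783025) = 5.78

5.78 dB


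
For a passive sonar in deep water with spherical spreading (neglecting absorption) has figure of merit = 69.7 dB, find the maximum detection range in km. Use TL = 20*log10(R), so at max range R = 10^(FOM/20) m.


At max range FOM = TL, so 20*log10(R) = 69.7
R = 10^(69.7/20) = 3054.92 m = 3.05 km

3.05 km


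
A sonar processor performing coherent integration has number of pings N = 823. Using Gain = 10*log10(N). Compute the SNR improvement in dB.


Gain = 10*log10(823) = 29.15

29.15 dB


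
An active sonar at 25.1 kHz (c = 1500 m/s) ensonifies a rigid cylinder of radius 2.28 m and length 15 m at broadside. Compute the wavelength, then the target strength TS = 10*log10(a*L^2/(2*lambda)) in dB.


Step 1: lambda = c/f = 1500/25100 = 0.05976 m
Step 2: TS = 10*log10(a*L^2/(2*lambda)) = 10*log10(2.28*15^2/(2*0.05976)) = 36.33

36.33 dB


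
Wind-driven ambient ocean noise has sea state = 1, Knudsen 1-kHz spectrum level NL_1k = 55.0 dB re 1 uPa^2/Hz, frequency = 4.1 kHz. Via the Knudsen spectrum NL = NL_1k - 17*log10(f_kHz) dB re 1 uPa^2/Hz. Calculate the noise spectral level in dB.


44.58 dB


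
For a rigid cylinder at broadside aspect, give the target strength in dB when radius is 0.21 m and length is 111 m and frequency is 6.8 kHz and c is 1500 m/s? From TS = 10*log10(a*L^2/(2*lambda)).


lambda = 1500/6800 = 0.22059 m
TS = 10*log10(0.21*111^2/(2*0.22059)) = 37.68

37.68 dB


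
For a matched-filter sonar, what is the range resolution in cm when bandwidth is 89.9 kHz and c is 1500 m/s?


dR = c/(2*BW) = 1500 / (2 * 89.9e3) = 0.0083 m = 0.83 cm

0.83 cm


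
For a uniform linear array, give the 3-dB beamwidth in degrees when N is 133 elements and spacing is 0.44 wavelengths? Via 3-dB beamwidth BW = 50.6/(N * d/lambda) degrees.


BW = 50.6 / (133 * 0.44) = 50.6 / 58.52 = 0.86

0.86 deg
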